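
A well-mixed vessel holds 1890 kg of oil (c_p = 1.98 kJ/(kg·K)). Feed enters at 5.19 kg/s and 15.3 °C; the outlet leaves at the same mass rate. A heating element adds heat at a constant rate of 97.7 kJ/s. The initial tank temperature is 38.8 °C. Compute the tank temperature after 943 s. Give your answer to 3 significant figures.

25.9 °C

M c_p dT/dt = ṁ c_p (T_in − T) + Q̇.
Rearrange: dT/dt = (T_ss − T)/τ with τ = M/ṁ = 364.16 s and T_ss = T_in + Q̇/(ṁ c_p) = 24.807 °C.
T approaches T_ss exponentially: T(t) = T_ss + (T₀ − T_ss) e^(−t/τ).
T(943) = 24.807 + (13.993)·e^(−943/364.16) = 24.807 + (13.993)·0.075057 = 25.858 °C.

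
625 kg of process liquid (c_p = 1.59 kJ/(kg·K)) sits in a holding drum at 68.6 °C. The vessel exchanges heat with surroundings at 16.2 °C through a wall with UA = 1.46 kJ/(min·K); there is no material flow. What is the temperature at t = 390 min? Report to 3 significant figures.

45.7 °C

Lumped-capacitance energy balance: M c_p dT/dt = UA(T_amb − T).
dT/dt = (T_ss − T)/τ with T_ss = T_amb = 16.200 °C, τ = M c_p/UA = 625·1.59/1.46 = 680.65 min.
Integrating: T(t) = T_ss + (T₀ − T_ss) e^(−t/τ).
T(390) = 16.200 + (52.400)·0.56384 = 45.745 °C.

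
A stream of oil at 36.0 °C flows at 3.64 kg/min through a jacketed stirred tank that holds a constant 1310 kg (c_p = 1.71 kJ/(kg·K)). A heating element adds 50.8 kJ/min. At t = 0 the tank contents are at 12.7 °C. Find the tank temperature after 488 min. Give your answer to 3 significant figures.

36.1 °C

First-law balance (no shaft work): M c_p dT/dt = ṁ c_p (T_in − T) + 50.8.
τ = M/ṁ = 359.89 min; T_ss = T_in + Q̇/(ṁ c_p) = 36.0 + 50.8/(3.64·1.71) = 44.161 °C.
Solution: T(t) = T_ss + (T₀ − T_ss) e^(−t/τ).
T(488) = 44.161 + (-31.461)·e^(−488/359.89) = 44.161 + (-31.461)·0.25770 = 36.054 °C.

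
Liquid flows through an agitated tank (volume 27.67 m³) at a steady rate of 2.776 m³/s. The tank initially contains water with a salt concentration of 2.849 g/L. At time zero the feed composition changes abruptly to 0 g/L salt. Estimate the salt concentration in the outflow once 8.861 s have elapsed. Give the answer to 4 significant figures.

1.171 g/L

Accumulation = in − out for the solute gives V dC/dt = Q(C_in − C).
Time constant τ = V/Q = 27.67/2.776 = 9.96758 s.
Solution: C(t) = C_in + (C₀ − C_in) e^(−t/τ).
C(8.861) = 0 + (2.849 − 0)·e^(−8.861/9.96758) = 0 + (2.84900)·0.411074 = 1.17115 g/L.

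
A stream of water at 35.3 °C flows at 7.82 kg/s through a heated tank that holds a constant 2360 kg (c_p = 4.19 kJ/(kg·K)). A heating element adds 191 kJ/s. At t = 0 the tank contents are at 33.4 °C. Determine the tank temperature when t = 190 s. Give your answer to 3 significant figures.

M c_p dT/dt = ṁ c_p (T_in − T) + Q̇.
τ = M/ṁ = 301.79 s; T_ss = T_in + Q̇/(ṁ c_p) = 35.3 + 191/(7.82·4.19) = 41.129 °C.
T approaches T_ss exponentially: T(t) = T_ss + (T₀ − T_ss) e^(−t/τ).
T(190) = 41.129 + (-7.7292)·e^(−190/301.79) = 41.129 + (-7.7292)·0.53282 = 37.011 °C.

37.0 °C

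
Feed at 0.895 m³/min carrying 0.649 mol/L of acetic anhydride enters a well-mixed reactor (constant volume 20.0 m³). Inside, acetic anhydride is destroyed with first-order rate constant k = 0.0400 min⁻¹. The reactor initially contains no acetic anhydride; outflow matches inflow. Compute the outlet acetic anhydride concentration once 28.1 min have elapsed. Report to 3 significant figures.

V dC/dt = Q(C_in − C) − k V C.
dC/dt = (Q/V) C_in − (Q/V + k) C; effective rate a = Q/V + k = 0.044750 + 0.0400 = 0.084750 min⁻¹.
C_ss = Q C_in/(Q + kV) = 0.34269 mol/L; C(t) = C_ss + (C₀ − C_ss) e^(−a t).
C(28.1) = 0.34269 + (-0.34269)·e^(−0.084750·28.1) = 0.34269 + (-0.34269)·0.092414 = 0.31102 mol/L.

0.311 mol/L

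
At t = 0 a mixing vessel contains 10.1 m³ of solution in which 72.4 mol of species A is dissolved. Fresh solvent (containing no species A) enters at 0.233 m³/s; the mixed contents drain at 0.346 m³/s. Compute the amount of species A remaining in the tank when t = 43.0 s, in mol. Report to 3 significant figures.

9.71 mol

Let m(t) be the amount of species A. Volume: V(t) = V₀ + (Q_in − Q_out) t = 10.1 − 0.11300 t; V(43.0) = 5.2410 m³.
No species A enters, so dm/dt = −Q_out · (m/V).
Separate: dm/m = −Q_out dt/V(t) ⇒ ln(m/m₀) = −(Q_out/(Q_in−Q_out)) ln(V/V₀).
m = m₀ (V₀/V)^(Q_out/(Q_in−Q_out)) = 72.4 × (10.1/5.2410)^(-3.0619) = 9.7133 mol.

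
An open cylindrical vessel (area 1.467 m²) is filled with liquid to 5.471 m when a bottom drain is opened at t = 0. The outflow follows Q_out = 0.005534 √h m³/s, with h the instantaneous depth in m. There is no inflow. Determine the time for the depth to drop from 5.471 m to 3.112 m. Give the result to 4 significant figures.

A dh/dt = −Q_out = −0.005534 √h.
∫ h^(−1/2) dh = −(0.005534/A) ∫ dt, giving 2√h = 2√h₀ − (0.005534/A) t.
t = 2A(√h₀ − √h)/0.005534 = 2·1.467·(√5.471 − √3.112)/0.005534
  = 2.93400 × (2.33902 − 1.76409) / 0.005534 = 304.815 s.

304.8 s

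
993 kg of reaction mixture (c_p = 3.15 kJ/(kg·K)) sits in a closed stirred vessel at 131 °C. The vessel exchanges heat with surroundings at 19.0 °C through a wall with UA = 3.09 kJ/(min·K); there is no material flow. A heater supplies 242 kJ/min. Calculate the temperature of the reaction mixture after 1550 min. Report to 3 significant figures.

First-law balance (no shaft work): M c_p dT/dt = −UA(T − T_amb) + Q̇.
dT/dt = (T_ss − T)/τ with T_ss = T_amb + Q̇/UA = 19.0 + 242/3.09 = 97.317 °C, τ = M c_p/UA = 993·3.15/3.09 = 1012.3 min.
Solution: T(t) = T_ss + (T₀ − T_ss) e^(−t/τ).
T(1550) = 97.317 + (33.683)·0.21628 = 104.60 °C.

105 °C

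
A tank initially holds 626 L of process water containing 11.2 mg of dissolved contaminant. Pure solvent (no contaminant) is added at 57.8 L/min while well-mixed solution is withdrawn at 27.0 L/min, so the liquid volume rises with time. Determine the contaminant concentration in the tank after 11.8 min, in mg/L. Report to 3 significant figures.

0.00758 mg/L

Total volume: dV/dt = Q_in − Q_out = 30.800 L/min, so V(t) = 626 + 30.800 t and V(11.8) = 989.44 L.
No contaminant enters, so dm/dt = −Q_out · (m/V).
Separate: dm/m = −Q_out dt/V(t) ⇒ ln(m/m₀) = −(Q_out/(Q_in−Q_out)) ln(V/V₀).
m = m₀ (V₀/V)^(Q_out/(Q_in−Q_out)) = 11.2 × (626/989.44)^(0.87662) = 7.4978 mg.
C = m/V = 7.4978/989.44 = 0.0075778 mg/L.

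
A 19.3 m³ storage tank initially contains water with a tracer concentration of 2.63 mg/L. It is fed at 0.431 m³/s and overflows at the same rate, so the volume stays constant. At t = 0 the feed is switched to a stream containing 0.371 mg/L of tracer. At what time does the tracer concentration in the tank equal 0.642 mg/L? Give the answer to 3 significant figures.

Mass balance on the solute (V constant): V dC/dt = Q(C_in − C), so τ = V/Q = 44.780 s.
C(t) = C_in + (C₀ − C_in) e^(−t/τ). Set C = 0.642 and solve for t:
e^(−t/τ) = (C − C_in)/(C₀ − C_in) = (0.642 − 0.371)/(2.63 − 0.371) = 0.11996
t = −τ ln(…) = 44.780 × 2.1206 = 94.958 s.

95.0 s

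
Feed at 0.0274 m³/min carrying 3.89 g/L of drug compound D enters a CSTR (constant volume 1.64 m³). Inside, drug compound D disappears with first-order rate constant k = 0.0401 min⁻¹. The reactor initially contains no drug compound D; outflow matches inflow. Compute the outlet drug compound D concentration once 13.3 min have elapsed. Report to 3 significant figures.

Accumulation = in − out − consumed: V dC/dt = Q C_in − Q C − k V C.
This is linear with rate a = Q/V + k = 0.056807 min⁻¹.
C_ss = Q C_in/(Q + kV) = 1.1441 g/L; C(t) = C_ss + (C₀ − C_ss) e^(−a t).
C(13.3) = 1.1441 + (-1.1441)·e^(−0.056807·13.3) = 1.1441 + (-1.1441)·0.46976 = 0.60663 g/L.

0.607 g/L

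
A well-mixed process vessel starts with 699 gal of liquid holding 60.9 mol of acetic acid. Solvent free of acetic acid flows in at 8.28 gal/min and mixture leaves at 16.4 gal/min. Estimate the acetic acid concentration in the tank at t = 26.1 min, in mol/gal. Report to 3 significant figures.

Let m(t) be the amount of acetic acid. Volume: V(t) = V₀ + (Q_in − Q_out) t = 699 − 8.1200 t; V(26.1) = 487.07 gal.
No acetic acid enters, so dm/dt = −Q_out · (m/V).
Separate: dm/m = −Q_out dt/V(t) ⇒ ln(m/m₀) = −(Q_out/(Q_in−Q_out)) ln(V/V₀).
m = m₀ (V₀/V)^(Q_out/(Q_in−Q_out)) = 60.9 × (699/487.07)^(-2.0197) = 29.360 mol.
C = m/V = 29.360/487.07 = 0.060278 mol/gal.

0.0603 mol/gal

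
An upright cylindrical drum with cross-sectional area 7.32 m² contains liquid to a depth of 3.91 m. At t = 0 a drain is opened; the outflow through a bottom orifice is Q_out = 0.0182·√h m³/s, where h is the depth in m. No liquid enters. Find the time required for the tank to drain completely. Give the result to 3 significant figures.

A dh/dt = −Q_out = −0.0182 √h.
∫ h^(−1/2) dh = −(0.0182/A) ∫ dt, giving 2√h = 2√h₀ − (0.0182/A) t.
Set h = 0: 2√h₀ = (0.0182/A) t_empty ⇒ t_empty = 2A√h₀/0.0182.
t_empty = 2·7.32·√3.91/0.0182 = 14.640·1.9774/0.0182 = 1590.6 s.

1590 s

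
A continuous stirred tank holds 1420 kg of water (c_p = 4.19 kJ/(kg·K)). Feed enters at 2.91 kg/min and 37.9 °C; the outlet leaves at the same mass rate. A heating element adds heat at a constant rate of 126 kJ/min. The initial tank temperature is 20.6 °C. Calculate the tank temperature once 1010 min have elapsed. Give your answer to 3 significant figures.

44.7 °C

M c_p dT/dt = ṁ c_p (T_in − T) + Q̇.
Rearrange: dT/dt = (T_ss − T)/τ with τ = M/ṁ = 487.97 min and T_ss = T_in + Q̇/(ṁ c_p) = 48.234 °C.
T approaches T_ss exponentially: T(t) = T_ss + (T₀ − T_ss) e^(−t/τ).
T(1010) = 48.234 + (-27.634)·e^(−1010/487.97) = 48.234 + (-27.634)·0.12621 = 44.746 °C.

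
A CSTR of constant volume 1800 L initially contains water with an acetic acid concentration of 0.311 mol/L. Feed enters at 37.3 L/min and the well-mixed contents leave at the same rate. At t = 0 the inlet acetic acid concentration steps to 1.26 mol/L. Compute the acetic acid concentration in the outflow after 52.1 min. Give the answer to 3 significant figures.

Transient balance on the dissolved component: V dC/dt = Q(C_in − C).
Rewrite as dC/dt + C/τ = C_in/τ, τ = V/Q = 48.257 min.
Integrating: C(t) = C_in + (C₀ − C_in) e^(−t/τ).
C(52.1) = 1.26 + (0.311 − 1.26)·e^(−52.1/48.257) = 1.26 + (-0.94900)·0.33972 = 0.93760 mol/L.

0.938 mol/L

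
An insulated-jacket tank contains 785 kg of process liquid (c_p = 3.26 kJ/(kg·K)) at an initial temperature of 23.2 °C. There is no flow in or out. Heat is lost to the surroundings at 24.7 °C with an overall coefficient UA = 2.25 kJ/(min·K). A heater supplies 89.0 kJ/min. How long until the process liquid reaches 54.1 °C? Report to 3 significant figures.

1590 min

Lumped-capacitance energy balance: M c_p dT/dt = UA(T_amb − T) + Q̇.
τ = M c_p/UA = 1137.4 min; T_ss = T_amb + Q̇/UA = 24.7 + 89.0/2.25 = 64.256 °C.
T(t) = T_ss + (T₀ − T_ss)e^(−t/τ); set T = 54.1:
t = −τ ln[(T − T_ss)/(T₀ − T_ss)] = −1137.4 · ln(0.24736) = 1588.8 min.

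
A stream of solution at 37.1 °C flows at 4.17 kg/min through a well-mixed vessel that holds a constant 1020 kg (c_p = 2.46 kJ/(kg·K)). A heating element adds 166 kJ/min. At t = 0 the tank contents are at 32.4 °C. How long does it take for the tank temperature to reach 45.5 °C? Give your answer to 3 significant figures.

First-law balance (no shaft work): M c_p dT/dt = ṁ c_p (T_in − T) + 166.
τ = M/ṁ = 244.60 min; T_ss = T_in + Q̇/(ṁ c_p) = 53.282 °C.
T(t) = T_ss + (T₀ − T_ss) e^(−t/τ). Set T = 45.5:
e^(−t/τ) = (45.5 − 53.282)/(32.4 − 53.282) = 0.37267
t = −244.60 · ln(0.37267) = 241.44 min.

241 min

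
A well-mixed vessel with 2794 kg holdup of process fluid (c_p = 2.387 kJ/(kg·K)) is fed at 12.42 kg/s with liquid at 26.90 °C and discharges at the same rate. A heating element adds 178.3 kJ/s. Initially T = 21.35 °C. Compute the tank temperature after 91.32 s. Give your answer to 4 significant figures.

25.21 °C

First-law balance (no shaft work): M c_p dT/dt = ṁ c_p (T_in − T) + 178.3.
Rearrange: dT/dt = (T_ss − T)/τ with τ = M/ṁ = 224.960 s and T_ss = T_in + Q̇/(ṁ c_p) = 32.9142 °C.
Solution: T(t) = T_ss + (T₀ − T_ss) e^(−t/τ).
T(91.32) = 32.9142 + (-11.5642)·e^(−91.32/224.960) = 32.9142 + (-11.5642)·0.666351 = 25.2084 °C.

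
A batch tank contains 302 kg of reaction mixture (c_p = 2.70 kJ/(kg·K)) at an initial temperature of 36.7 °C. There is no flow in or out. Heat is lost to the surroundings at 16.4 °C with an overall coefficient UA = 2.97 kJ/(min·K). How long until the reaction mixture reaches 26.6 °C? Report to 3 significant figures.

M c_p dT/dt = −UA(T − T_amb).
τ = M c_p/UA = 274.55 min; T_ss = T_amb = 16.400 °C.
T(t) = T_ss + (T₀ − T_ss)e^(−t/τ); set T = 26.6:
t = −τ ln[(T − T_ss)/(T₀ − T_ss)] = −274.55 · ln(0.50246) = 188.95 min.

189 min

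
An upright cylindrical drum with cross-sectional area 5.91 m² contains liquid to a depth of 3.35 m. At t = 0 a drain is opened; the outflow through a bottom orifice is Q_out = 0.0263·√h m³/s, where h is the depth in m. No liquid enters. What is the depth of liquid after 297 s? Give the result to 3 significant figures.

1.37 m

A dh/dt = −Q_out = −0.0263 √h.
∫ h^(−1/2) dh = −(0.0263/A) ∫ dt, giving 2√h = 2√h₀ − (0.0263/A) t.
√h = √3.35 − 0.0263·297/(2·5.91) = 1.8303 − 0.66084 = 1.1695.
h = 1.1695² = 1.3676 m.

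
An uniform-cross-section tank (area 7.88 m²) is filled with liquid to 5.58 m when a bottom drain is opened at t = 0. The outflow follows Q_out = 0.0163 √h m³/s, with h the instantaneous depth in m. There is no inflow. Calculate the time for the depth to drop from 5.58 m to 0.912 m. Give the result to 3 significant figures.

Accumulation of liquid (constant cross-section A): A dh/dt = −0.0163 √h.
∫ h^(−1/2) dh = −(0.0163/A) ∫ dt, giving 2√h = 2√h₀ − (0.0163/A) t.
t = 2A(√h₀ − √h)/0.0163 = 2·7.88·(√5.58 − √0.912)/0.0163
  = 15.760 × (2.3622 − 0.95499) / 0.0163 = 1360.6 s.

1360 s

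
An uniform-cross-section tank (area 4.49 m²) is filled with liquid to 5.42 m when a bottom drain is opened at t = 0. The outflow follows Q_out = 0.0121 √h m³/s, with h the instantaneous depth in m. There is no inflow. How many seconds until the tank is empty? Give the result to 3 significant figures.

With no inflow, A dh/dt = −0.0121 √h.
∫ h^(−1/2) dh = −(0.0121/A) ∫ dt, giving 2√h = 2√h₀ − (0.0121/A) t.
Tank is empty when √h = 0: t_empty = 2A√h₀/0.0121.
t_empty = 2·4.49·√5.42/0.0121 = 8.9800·2.3281/0.0121 = 1727.8 s.

1730 s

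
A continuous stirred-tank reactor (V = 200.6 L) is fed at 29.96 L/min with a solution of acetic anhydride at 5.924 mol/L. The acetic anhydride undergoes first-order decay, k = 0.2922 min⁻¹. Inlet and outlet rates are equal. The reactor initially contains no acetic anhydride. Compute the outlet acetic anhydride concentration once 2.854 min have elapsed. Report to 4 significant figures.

1.435 mol/L

Species balance: V dC/dt = Q C_in − Q C − k V C.
This is linear with rate a = Q/V + k = 0.441552 min⁻¹.
C_ss = Q C_in/(Q + kV) = 2.00375 mol/L; C(t) = C_ss + (C₀ − C_ss) e^(−a t).
C(2.854) = 2.00375 + (-2.00375)·e^(−0.441552·2.854) = 2.00375 + (-2.00375)·0.283600 = 1.43549 mol/L.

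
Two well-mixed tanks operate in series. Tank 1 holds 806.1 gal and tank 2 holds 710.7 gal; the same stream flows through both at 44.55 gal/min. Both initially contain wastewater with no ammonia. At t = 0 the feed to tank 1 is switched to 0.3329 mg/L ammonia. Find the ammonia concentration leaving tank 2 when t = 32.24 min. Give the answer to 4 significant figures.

0.1881 mg/L

Species balance on tank i: dCᵢ/dt = (Cᵢ₋₁ − Cᵢ)/τᵢ with τᵢ = Vᵢ/Q.
τ₁ = 806.1/44.55 = 18.0943 min; τ₂ = 710.7/44.55 = 15.9529 min.
Tank 1: C₁ = C_in(1 − e^(−t/τ₁)). Tank 2 (τ₁ ≠ τ₂): C₂ = C_in[1 − (τ₁ e^(−t/τ₁) − τ₂ e^(−t/τ₂))/(τ₁ − τ₂)].
At t = 32.24: e^(−t/τ₁) = 0.168338, e^(−t/τ₂) = 0.132529.
C₂ = 0.3329·[1 − (18.0943·0.168338 − 15.9529·0.132529)/(2.14141)] = 0.3329·0.564892 = 0.188053 mg/L.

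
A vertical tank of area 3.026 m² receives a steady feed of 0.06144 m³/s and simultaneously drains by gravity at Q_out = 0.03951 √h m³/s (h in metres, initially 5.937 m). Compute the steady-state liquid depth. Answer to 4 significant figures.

2.418 m

Level balance: A dh/dt = 0.06144 − 0.03951 √h. Setting dh/dt = 0:
Q_in = 0.03951 √h_ss ⇒ √h_ss = 0.06144/0.03951 = 1.55505.
h_ss = 1.55505² = 2.41818 m. (Since h₀ = 5.937 m > h_ss, the level will fall toward this value.)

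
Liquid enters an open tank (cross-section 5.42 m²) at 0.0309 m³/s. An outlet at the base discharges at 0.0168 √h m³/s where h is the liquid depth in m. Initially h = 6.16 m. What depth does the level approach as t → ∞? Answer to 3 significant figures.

Volume balance on the tank: A dh/dt = Q_in − 0.0168 √h. At steady state dh/dt = 0:
Q_in = 0.0168 √h_ss ⇒ √h_ss = 0.0309/0.0168 = 1.8393.
h_ss = 1.8393² = 3.3830 m. (Since h₀ = 6.16 m > h_ss, the level will fall toward this value.)

3.38 m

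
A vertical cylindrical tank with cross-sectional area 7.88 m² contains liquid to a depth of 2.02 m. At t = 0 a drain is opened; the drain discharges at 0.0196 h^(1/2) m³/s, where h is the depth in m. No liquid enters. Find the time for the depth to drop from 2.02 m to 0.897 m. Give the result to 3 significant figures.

381 s

A dh/dt = −Q_out = −0.0196 √h.
∫ h^(−1/2) dh = −(0.0196/A) ∫ dt, giving 2√h = 2√h₀ − (0.0196/A) t.
t = 2A(√h₀ − √h)/0.0196 = 2·7.88·(√2.02 − √0.897)/0.0196
  = 15.760 × (1.4213 − 0.94710) / 0.0196 = 381.27 s.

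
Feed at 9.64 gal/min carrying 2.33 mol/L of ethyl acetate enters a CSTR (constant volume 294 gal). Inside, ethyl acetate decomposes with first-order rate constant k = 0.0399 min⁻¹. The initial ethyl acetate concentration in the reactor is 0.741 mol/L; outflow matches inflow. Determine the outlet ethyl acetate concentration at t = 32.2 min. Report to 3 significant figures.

V dC/dt = Q(C_in − C) − k V C.
This is linear with rate a = Q/V + k = 0.072689 min⁻¹.
C_ss = Q C_in/(Q + kV) = 1.0510 mol/L; C(t) = C_ss + (C₀ − C_ss) e^(−a t).
C(32.2) = 1.0510 + (-0.31003)·e^(−0.072689·32.2) = 1.0510 + (-0.31003)·0.096271 = 1.0212 mol/L.

1.02 mol/L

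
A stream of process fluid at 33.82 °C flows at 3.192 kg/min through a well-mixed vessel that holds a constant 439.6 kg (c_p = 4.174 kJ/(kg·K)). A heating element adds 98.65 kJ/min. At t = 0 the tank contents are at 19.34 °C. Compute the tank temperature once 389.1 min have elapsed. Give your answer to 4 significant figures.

M c_p dT/dt = ṁ c_p (T_in − T) + Q̇.
Rearrange: dT/dt = (T_ss − T)/τ with τ = M/ṁ = 137.719 min and T_ss = T_in + Q̇/(ṁ c_p) = 41.2243 °C.
T approaches T_ss exponentially: T(t) = T_ss + (T₀ − T_ss) e^(−t/τ).
T(389.1) = 41.2243 + (-21.8843)·e^(−389.1/137.719) = 41.2243 + (-21.8843)·0.0592901 = 39.9267 °C.

39.93 °C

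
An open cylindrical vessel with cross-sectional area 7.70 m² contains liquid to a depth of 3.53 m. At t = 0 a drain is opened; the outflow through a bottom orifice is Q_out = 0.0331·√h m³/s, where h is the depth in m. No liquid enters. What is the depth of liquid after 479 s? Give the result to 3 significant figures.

0.721 m

A dh/dt = −Q_out = −0.0331 √h.
Separate and integrate: 2(√h − √h₀) = −(0.0331/A) t.
√h = √3.53 − 0.0331·479/(2·7.70) = 1.8788 − 1.0295 = 0.84929.
h = 0.84929² = 0.72129 m.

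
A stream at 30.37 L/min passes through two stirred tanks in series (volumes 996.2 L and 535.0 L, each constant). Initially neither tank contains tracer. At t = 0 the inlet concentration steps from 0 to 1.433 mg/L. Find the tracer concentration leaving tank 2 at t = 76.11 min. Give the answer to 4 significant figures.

1.151 mg/L

Species balance on tank i: dCᵢ/dt = (Cᵢ₋₁ − Cᵢ)/τᵢ with τᵢ = Vᵢ/Q.
τ₁ = 996.2/30.37 = 32.8021 min; τ₂ = 535.0/30.37 = 17.6161 min.
Solving the cascade with C₁(0)=C₂(0)=0 gives C₂(t) = C_in[1 − (τ₁ e^(−t/τ₁) − τ₂ e^(−t/τ₂))/(τ₁ − τ₂)].
At t = 76.11: e^(−t/τ₁) = 0.0982463, e^(−t/τ₂) = 0.0132934.
C₂ = 1.433·[1 − (32.8021·0.0982463 − 17.6161·0.0132934)/(15.1860)] = 1.433·0.803207 = 1.15100 mg/L.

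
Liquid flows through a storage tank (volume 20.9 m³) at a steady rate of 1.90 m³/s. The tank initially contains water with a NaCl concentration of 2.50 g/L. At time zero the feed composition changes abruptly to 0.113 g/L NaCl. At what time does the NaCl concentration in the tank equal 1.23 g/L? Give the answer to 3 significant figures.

8.35 s

Species balance: V dC/dt = Q(C_in − C) ⇒ τ = V/Q = 11.000 s.
C(t) = C_in + (C₀ − C_in) e^(−t/τ). Set C = 1.23 and solve for t:
e^(−t/τ) = (C − C_in)/(C₀ − C_in) = (1.23 − 0.113)/(2.50 − 0.113) = 0.46795
t = −τ ln(…) = 11.000 × 0.75939 = 8.3533 s.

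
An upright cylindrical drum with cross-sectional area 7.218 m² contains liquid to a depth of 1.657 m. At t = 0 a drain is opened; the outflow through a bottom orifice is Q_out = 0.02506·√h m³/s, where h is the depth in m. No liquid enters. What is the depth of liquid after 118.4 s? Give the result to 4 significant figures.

A dh/dt = −Q_out = −0.02506 √h.
Separate and integrate: 2(√h − √h₀) = −(0.02506/A) t.
√h = √1.657 − 0.02506·118.4/(2·7.218) = 1.28725 − 0.205535 = 1.08171.
h = 1.08171² = 1.17010 m.

1.170 m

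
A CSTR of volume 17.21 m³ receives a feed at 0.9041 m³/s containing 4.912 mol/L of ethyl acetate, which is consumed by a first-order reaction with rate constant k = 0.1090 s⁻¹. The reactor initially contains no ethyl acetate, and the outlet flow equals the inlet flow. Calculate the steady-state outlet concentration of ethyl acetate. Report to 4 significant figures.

Species balance: V dC/dt = Q C_in − Q C − k V C.
Steady state (dC/dt = 0): C_ss = Q C_in/(Q + kV) = C_in/(1 + kV/Q).
C_ss = 0.9041·4.912/(0.9041 + 0.1090·17.21) = 4.44094/2.77999 = 1.59747 mol/L.

1.597 mol/L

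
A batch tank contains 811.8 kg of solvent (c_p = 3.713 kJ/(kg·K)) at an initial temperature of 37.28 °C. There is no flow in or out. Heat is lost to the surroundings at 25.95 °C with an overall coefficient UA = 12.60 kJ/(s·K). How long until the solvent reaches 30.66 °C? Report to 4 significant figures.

210.0 s

Lumped-capacitance energy balance: M c_p dT/dt = UA(T_amb − T).
τ = M c_p/UA = 239.223 s; T_ss = T_amb = 25.9500 °C.
T(t) = T_ss + (T₀ − T_ss)e^(−t/τ); set T = 30.66:
t = −τ ln[(T − T_ss)/(T₀ − T_ss)] = −239.223 · ln(0.415711) = 209.982 s.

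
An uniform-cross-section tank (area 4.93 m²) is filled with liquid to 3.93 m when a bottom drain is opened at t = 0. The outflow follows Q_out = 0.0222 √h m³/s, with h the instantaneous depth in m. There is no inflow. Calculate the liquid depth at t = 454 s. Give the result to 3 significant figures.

0.922 m

Volume balance on the tank: A dh/dt = −0.0222 √h.
This is separable: 2 d(√h)/dt = −0.0222/A, so √h = √h₀ − (0.0222/(2A)) t.
√h = √3.93 − 0.0222·454/(2·4.93) = 1.9824 − 1.0222 = 0.96023.
h = 0.96023² = 0.92205 m.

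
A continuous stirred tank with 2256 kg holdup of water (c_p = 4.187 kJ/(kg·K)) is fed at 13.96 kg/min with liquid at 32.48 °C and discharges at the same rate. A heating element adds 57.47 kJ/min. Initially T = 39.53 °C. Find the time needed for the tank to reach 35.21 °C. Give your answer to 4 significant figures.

M c_p dT/dt = ṁ c_p (T_in − T) + Q̇.
τ = M/ṁ = 161.605 min; T_ss = T_in + Q̇/(ṁ c_p) = 33.4632 °C.
T(t) = T_ss + (T₀ − T_ss) e^(−t/τ). Set T = 35.21:
e^(−t/τ) = (35.21 − 33.4632)/(39.53 − 33.4632) = 0.287925
t = −161.605 · ln(0.287925) = 201.207 min.

201.2 min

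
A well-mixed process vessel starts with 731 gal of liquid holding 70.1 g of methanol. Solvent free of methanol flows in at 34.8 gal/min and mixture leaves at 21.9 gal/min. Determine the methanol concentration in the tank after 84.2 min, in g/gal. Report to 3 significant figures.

0.00822 g/gal

Let m(t) be the amount of methanol. Volume: V(t) = V₀ + (Q_in − Q_out) t = 731 + 12.900 t; V(84.2) = 1817.2 gal.
Solute balance: dm/dt = 0 − Q_out C = −Q_out m/V(t).
Separate: dm/m = −Q_out dt/V(t) ⇒ ln(m/m₀) = −(Q_out/(Q_in−Q_out)) ln(V/V₀).
m = m₀ (V₀/V)^(Q_out/(Q_in−Q_out)) = 70.1 × (731/1817.2)^(1.6977) = 14.939 g.
C = m/V = 14.939/1817.2 = 0.0082210 g/gal.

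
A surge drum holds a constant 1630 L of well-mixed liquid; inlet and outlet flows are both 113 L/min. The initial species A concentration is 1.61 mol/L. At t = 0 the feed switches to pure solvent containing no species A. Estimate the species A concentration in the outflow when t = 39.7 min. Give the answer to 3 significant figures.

0.103 mol/L

Mass balance on the solute (V constant): V dC/dt = Q(C_in − C).
Rewrite as dC/dt + C/τ = C_in/τ, τ = V/Q = 14.425 min.
Solution: C(t) = C_in + (C₀ − C_in) e^(−t/τ).
C(39.7) = 0 + (1.61 − 0)·e^(−39.7/14.425) = 0 + (1.6100)·0.063787 = 0.10270 mol/L.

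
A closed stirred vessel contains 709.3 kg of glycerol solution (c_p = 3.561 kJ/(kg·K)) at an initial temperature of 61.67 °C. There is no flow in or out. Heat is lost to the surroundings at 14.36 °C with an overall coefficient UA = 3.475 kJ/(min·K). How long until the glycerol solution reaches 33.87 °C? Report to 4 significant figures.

643.8 min

Energy balance: M c_p dT/dt = −UA(T − T_amb).
τ = M c_p/UA = 726.854 min; T_ss = T_amb = 14.3600 °C.
T(t) = T_ss + (T₀ − T_ss)e^(−t/τ); set T = 33.87:
t = −τ ln[(T − T_ss)/(T₀ − T_ss)] = −726.854 · ln(0.412386) = 643.843 min.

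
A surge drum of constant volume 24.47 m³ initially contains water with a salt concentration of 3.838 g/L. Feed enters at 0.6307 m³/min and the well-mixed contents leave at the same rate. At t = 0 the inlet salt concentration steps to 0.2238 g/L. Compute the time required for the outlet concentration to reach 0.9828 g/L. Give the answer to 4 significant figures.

60.55 min

Mass balance on the solute (V constant): V dC/dt = Q(C_in − C), so τ = V/Q = 38.7982 min.
C(t) = C_in + (C₀ − C_in) e^(−t/τ). Set C = 0.9828 and solve for t:
e^(−t/τ) = (C − C_in)/(C₀ − C_in) = (0.9828 − 0.2238)/(3.838 − 0.2238) = 0.210005
t = −τ ln(…) = 38.7982 × 1.56062 = 60.5493 min.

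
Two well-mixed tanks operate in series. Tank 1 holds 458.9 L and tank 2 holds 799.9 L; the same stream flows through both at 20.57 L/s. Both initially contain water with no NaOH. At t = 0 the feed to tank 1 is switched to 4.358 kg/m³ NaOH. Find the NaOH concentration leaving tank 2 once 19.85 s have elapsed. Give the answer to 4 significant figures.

0.6310 kg/m³

Species balance on tank i: dCᵢ/dt = (Cᵢ₋₁ − Cᵢ)/τᵢ with τᵢ = Vᵢ/Q.
τ₁ = 458.9/20.57 = 22.3092 s; τ₂ = 799.9/20.57 = 38.8867 s.
Solving the cascade with C₁(0)=C₂(0)=0 gives C₂(t) = C_in[1 − (τ₁ e^(−t/τ₁) − τ₂ e^(−t/τ₂))/(τ₁ − τ₂)].
At t = 19.85: e^(−t/τ₁) = 0.410751, e^(−t/τ₂) = 0.600221.
C₂ = 4.358·[1 − (22.3092·0.410751 − 38.8867·0.600221)/(-16.5775)] = 4.358·0.144800 = 0.631037 kg/m³.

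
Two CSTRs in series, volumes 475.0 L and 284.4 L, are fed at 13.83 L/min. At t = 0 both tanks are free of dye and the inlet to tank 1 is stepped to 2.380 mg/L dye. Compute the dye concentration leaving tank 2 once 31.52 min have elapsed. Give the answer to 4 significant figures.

Each tank obeys Vᵢ dCᵢ/dt = Q(Cᵢ₋₁ − Cᵢ), so τᵢ = Vᵢ/Q.
τ₁ = 475.0/13.83 = 34.3456 min; τ₂ = 284.4/13.83 = 20.5640 min.
Tank 1: C₁ = C_in(1 − e^(−t/τ₁)). Tank 2 (τ₁ ≠ τ₂): C₂ = C_in[1 − (τ₁ e^(−t/τ₁) − τ₂ e^(−t/τ₂))/(τ₁ − τ₂)].
At t = 31.52: e^(−t/τ₁) = 0.399425, e^(−t/τ₂) = 0.215935.
C₂ = 2.380·[1 − (34.3456·0.399425 − 20.5640·0.215935)/(13.7816)] = 2.380·0.326785 = 0.777748 mg/L.

0.7777 mg/L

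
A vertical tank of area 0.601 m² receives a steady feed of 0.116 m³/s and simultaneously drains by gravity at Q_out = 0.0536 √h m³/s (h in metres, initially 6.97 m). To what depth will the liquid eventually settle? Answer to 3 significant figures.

4.68 m

A dh/dt = Q_in − 0.0536 √h. Steady state requires inflow = outflow:
Q_in = 0.0536 √h_ss ⇒ √h_ss = 0.116/0.0536 = 2.1642.
h_ss = 2.1642² = 4.6837 m. (Since h₀ = 6.97 m > h_ss, the level will fall toward this value.)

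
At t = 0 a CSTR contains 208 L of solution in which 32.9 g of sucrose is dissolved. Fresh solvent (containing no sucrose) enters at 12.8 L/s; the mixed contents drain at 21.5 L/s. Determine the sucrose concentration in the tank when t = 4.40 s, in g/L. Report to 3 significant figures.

Let m(t) be the amount of sucrose. Volume: V(t) = V₀ + (Q_in − Q_out) t = 208 − 8.7000 t; V(4.40) = 169.72 L.
Species balance (pure solvent in): dm/dt = −Q_out · m/V(t).
dm/m = −Q_out dt/(V₀ − 8.7000 t); integrating gives ln(m/m₀) = −(Q_out/(Q_in−Q_out)) ln(V/V₀).
m = m₀ (V₀/V)^(Q_out/(Q_in−Q_out)) = 32.9 × (208/169.72)^(-2.4713) = 19.903 g.
C = m/V = 19.903/169.72 = 0.11727 g/L.

0.117 g/L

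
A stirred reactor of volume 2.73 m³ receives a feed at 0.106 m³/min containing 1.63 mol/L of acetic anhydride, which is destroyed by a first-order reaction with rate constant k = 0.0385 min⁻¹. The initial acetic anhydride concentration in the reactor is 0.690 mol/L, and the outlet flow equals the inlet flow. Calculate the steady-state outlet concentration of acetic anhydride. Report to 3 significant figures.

Species balance: V dC/dt = Q C_in − Q C − k V C.
Steady state (dC/dt = 0): C_ss = Q C_in/(Q + kV) = C_in/(1 + kV/Q).
C_ss = 0.106·1.63/(0.106 + 0.0385·2.73) = 0.17278/0.21110 = 0.81846 mol/L.

0.818 mol/L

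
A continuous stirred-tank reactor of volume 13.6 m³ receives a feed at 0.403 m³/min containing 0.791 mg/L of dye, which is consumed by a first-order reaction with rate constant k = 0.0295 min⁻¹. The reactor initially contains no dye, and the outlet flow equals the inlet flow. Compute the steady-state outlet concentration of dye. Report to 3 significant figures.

Species balance: V dC/dt = Q C_in − Q C − k V C.
Steady state (dC/dt = 0): C_ss = Q C_in/(Q + kV) = C_in/(1 + kV/Q).
C_ss = 0.403·0.791/(0.403 + 0.0295·13.6) = 0.31877/0.80420 = 0.39639 mg/L.

0.396 mg/L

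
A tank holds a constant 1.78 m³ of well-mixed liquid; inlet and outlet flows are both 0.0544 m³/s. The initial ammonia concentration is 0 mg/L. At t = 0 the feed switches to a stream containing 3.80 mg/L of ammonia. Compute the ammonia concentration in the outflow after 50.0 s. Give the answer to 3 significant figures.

2.98 mg/L

Transient balance on the dissolved component: V dC/dt = Q(C_in − C).
Time constant τ = V/Q = 1.78/0.0544 = 32.721 s.
Integrating: C(t) = C_in + (C₀ − C_in) e^(−t/τ).
C(50.0) = 3.80 + (0 − 3.80)·e^(−50.0/32.721) = 3.80 + (-3.8000)·0.21695 = 2.9756 mg/L.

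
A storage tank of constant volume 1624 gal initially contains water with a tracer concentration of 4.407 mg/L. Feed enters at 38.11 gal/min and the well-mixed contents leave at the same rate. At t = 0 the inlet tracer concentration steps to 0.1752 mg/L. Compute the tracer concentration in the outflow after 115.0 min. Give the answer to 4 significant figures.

0.4600 mg/L

Accumulation = in − out for the solute gives V dC/dt = Q(C_in − C).
So dC/dt = (C_in − C)/τ with τ = V/Q = 1624/38.11 = 42.6135 min.
Solution: C(t) = C_in + (C₀ − C_in) e^(−t/τ).
C(115.0) = 0.1752 + (4.407 − 0.1752)·e^(−115.0/42.6135) = 0.1752 + (4.23180)·0.0672945 = 0.459977 mg/L.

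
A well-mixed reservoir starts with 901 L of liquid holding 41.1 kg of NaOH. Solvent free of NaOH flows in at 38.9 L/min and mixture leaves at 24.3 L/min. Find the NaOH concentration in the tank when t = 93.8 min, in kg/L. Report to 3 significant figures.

0.00389 kg/L

Let m(t) be the amount of NaOH. Volume: V(t) = V₀ + (Q_in − Q_out) t = 901 + 14.600 t; V(93.8) = 2270.5 L.
Solute balance: dm/dt = 0 − Q_out C = −Q_out m/V(t).
dm/m = −Q_out dt/(V₀ + 14.600 t); integrating gives ln(m/m₀) = −(Q_out/(Q_in−Q_out)) ln(V/V₀).
m = m₀ (V₀/V)^(Q_out/(Q_in−Q_out)) = 41.1 × (901/2270.5)^(1.6644) = 8.8261 kg.
C = m/V = 8.8261/2270.5 = 0.0038873 kg/L.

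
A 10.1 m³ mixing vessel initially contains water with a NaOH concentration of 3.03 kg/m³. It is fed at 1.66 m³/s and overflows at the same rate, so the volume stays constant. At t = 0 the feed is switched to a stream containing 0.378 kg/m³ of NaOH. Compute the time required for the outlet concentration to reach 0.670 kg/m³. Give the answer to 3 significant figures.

13.4 s

Unsteady species balance (constant V, well mixed): V dC/dt = Q(C_in − C), so τ = V/Q = 6.0843 s.
C(t) = C_in + (C₀ − C_in) e^(−t/τ). Set C = 0.670 and solve for t:
e^(−t/τ) = (C − C_in)/(C₀ − C_in) = (0.670 − 0.378)/(3.03 − 0.378) = 0.11011
t = −τ ln(…) = 6.0843 × 2.2063 = 13.424 s.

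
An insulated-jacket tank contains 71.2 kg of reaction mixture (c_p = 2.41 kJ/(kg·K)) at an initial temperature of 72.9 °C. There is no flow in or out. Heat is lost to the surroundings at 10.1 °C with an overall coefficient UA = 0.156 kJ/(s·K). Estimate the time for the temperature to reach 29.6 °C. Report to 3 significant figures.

1290 s

M c_p dT/dt = −UA(T − T_amb).
τ = M c_p/UA = 1099.9 s; T_ss = T_amb = 10.100 °C.
T(t) = T_ss + (T₀ − T_ss)e^(−t/τ); set T = 29.6:
t = −τ ln[(T − T_ss)/(T₀ − T_ss)] = −1099.9 · ln(0.31051) = 1286.4 s.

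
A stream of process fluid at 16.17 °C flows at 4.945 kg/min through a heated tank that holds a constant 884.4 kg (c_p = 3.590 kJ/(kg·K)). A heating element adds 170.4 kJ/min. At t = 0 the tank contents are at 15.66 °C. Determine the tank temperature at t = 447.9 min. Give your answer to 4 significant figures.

M c_p dT/dt = ṁ c_p (T_in − T) + Q̇.
τ = M/ṁ = 178.847 min; T_ss = T_in + Q̇/(ṁ c_p) = 16.17 + 170.4/(4.945·3.590) = 25.7686 °C.
This is linear first-order; T(t) = T_ss + (T₀ − T_ss) e^(−t/τ).
T(447.9) = 25.7686 + (-10.1086)·e^(−447.9/178.847) = 25.7686 + (-10.1086)·0.0817270 = 24.9425 °C.

24.94 °C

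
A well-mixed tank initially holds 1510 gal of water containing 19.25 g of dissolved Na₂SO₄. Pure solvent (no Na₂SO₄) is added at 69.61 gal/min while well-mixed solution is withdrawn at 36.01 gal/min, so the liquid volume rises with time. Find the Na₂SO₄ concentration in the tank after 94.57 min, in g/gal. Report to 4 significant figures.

Let m(t) be the amount of Na₂SO₄. Volume: V(t) = V₀ + (Q_in − Q_out) t = 1510 + 33.6000 t; V(94.57) = 4687.55 gal.
Species balance (pure solvent in): dm/dt = −Q_out · m/V(t).
dm/m = −Q_out dt/(V₀ + 33.6000 t); integrating gives ln(m/m₀) = −(Q_out/(Q_in−Q_out)) ln(V/V₀).
m = m₀ (V₀/V)^(Q_out/(Q_in−Q_out)) = 19.25 × (1510/4687.55)^(1.07173) = 5.71708 g.
C = m/V = 5.71708/4687.55 = 0.00121963 g/gal.

0.001220 g/gal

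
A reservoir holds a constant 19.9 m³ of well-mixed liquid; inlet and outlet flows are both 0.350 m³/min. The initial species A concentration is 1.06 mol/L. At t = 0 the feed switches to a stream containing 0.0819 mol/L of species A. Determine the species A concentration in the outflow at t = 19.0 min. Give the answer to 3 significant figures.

Species balance on the tank: V dC/dt = Q(C_in − C).
So dC/dt = (C_in − C)/τ with τ = V/Q = 19.9/0.350 = 56.857 min.
Integrating: C(t) = C_in + (C₀ − C_in) e^(−t/τ).
C(19.0) = 0.0819 + (1.06 − 0.0819)·e^(−19.0/56.857) = 0.0819 + (0.97810)·0.71593 = 0.78215 mol/L.

0.782 mol/L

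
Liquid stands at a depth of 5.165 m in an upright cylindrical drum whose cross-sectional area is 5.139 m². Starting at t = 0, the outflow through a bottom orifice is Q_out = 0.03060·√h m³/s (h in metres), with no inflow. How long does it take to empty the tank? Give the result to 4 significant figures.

763.3 s

With no inflow, A dh/dt = −0.03060 √h.
Separate and integrate: 2(√h − √h₀) = −(0.03060/A) t.
Tank is empty when √h = 0: t_empty = 2A√h₀/0.03060.
t_empty = 2·5.139·√5.165/0.03060 = 10.2780·2.27266/0.03060 = 763.348 s.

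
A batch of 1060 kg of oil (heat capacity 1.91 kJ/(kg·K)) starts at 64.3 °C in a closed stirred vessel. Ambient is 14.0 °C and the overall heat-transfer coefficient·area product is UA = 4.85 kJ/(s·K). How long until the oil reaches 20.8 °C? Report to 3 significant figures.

835 s

M c_p dT/dt = −UA(T − T_amb).
τ = M c_p/UA = 417.44 s; T_ss = T_amb = 14.000 °C.
T(t) = T_ss + (T₀ − T_ss)e^(−t/τ); set T = 20.8:
t = −τ ln[(T − T_ss)/(T₀ − T_ss)] = −417.44 · ln(0.13519) = 835.34 s.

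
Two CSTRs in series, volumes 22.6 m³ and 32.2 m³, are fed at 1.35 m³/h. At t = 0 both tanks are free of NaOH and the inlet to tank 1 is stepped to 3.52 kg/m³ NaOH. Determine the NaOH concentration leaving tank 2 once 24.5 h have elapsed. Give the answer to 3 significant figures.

Species balance on tank i: dCᵢ/dt = (Cᵢ₋₁ − Cᵢ)/τᵢ with τᵢ = Vᵢ/Q.
τ₁ = 22.6/1.35 = 16.741 h; τ₂ = 32.2/1.35 = 23.852 h.
Solving the cascade with C₁(0)=C₂(0)=0 gives C₂(t) = C_in[1 − (τ₁ e^(−t/τ₁) − τ₂ e^(−t/τ₂))/(τ₁ − τ₂)].
At t = 24.5: e^(−t/τ₁) = 0.23143, e^(−t/τ₂) = 0.35802.
C₂ = 3.52·[1 − (16.741·0.23143 − 23.852·0.35802)/(-7.1111)] = 3.52·0.34397 = 1.2108 kg/m³.

1.21 kg/m³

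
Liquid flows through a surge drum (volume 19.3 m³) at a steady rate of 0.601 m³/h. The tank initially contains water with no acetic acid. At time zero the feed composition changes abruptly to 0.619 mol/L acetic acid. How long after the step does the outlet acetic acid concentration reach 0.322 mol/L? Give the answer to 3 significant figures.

Accumulation = in − out for the solute gives V dC/dt = Q(C_in − C), so τ = V/Q = 32.113 h.
C(t) = C_in + (C₀ − C_in) e^(−t/τ). Set C = 0.322 and solve for t:
e^(−t/τ) = (C − C_in)/(C₀ − C_in) = (0.322 − 0.619)/(0 − 0.619) = 0.47981
t = −τ ln(…) = 32.113 × 0.73437 = 23.583 h.

23.6 h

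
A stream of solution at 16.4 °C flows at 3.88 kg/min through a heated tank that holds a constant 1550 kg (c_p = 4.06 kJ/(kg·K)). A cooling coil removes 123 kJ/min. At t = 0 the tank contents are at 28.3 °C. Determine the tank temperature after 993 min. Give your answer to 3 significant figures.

Energy balance: M c_p dT/dt = ṁ c_p (T_in − T) − 123.
Rearrange: dT/dt = (T_ss − T)/τ with τ = M/ṁ = 399.48 min and T_ss = T_in − Q̇/(ṁ c_p) = 8.5919 °C.
Integrating: T(t) = T_ss + (T₀ − T_ss) e^(−t/τ).
T(993) = 8.5919 + (19.708)·e^(−993/399.48) = 8.5919 + (19.708)·0.083267 = 10.233 °C.

10.2 °C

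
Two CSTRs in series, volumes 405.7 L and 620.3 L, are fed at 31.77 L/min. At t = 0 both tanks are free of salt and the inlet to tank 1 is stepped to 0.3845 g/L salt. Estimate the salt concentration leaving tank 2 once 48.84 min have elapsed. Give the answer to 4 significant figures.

0.3093 g/L

Species balance on tank i: dCᵢ/dt = (Cᵢ₋₁ − Cᵢ)/τᵢ with τᵢ = Vᵢ/Q.
τ₁ = 405.7/31.77 = 12.7699 min; τ₂ = 620.3/31.77 = 19.5247 min.
Tank 1: C₁ = C_in(1 − e^(−t/τ₁)). Tank 2 (τ₁ ≠ τ₂): C₂ = C_in[1 − (τ₁ e^(−t/τ₁) − τ₂ e^(−t/τ₂))/(τ₁ − τ₂)].
At t = 48.84: e^(−t/τ₁) = 0.0218268, e^(−t/τ₂) = 0.0819664.
C₂ = 0.3845·[1 − (12.7699·0.0218268 − 19.5247·0.0819664)/(-6.75480)] = 0.3845·0.804340 = 0.309269 g/L.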